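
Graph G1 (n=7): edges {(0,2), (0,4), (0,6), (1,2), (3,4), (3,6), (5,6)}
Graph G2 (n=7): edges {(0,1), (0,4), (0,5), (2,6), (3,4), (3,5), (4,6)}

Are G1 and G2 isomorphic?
Yes, isomorphic

The graphs are isomorphic.
One valid mapping φ: V(G1) → V(G2): 0→4, 1→2, 2→6, 3→5, 4→3, 5→1, 6→0

Verify φ preserves adjacency — for each edge of G1, its image is an edge of G2:
  (0,2) → (φ(0),φ(2)) = (4,6) ∈ E(G2) ✓
  (0,4) → (φ(0),φ(4)) = (3,4) ∈ E(G2) ✓
  (0,6) → (φ(0),φ(6)) = (0,4) ∈ E(G2) ✓
  (1,2) → (φ(1),φ(2)) = (2,6) ∈ E(G2) ✓
  (3,4) → (φ(3),φ(4)) = (3,5) ∈ E(G2) ✓
  (3,6) → (φ(3),φ(6)) = (0,5) ∈ E(G2) ✓
  (5,6) → (φ(5),φ(6)) = (0,1) ∈ E(G2) ✓
All 7 edges of G1 map to edges of G2, and |E(G1)| = |E(G2)| = 7, so φ is a bijection on edges as well as vertices. Hence G1 ≅ G2.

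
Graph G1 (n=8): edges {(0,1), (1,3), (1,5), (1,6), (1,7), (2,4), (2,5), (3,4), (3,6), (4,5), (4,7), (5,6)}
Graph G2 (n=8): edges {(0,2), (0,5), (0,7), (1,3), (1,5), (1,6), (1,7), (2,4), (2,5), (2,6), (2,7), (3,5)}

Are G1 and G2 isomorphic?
Yes, isomorphic

The graphs are isomorphic.
One valid mapping φ: V(G1) → V(G2): 0→4, 1→2, 2→3, 3→7, 4→1, 5→5, 6→0, 7→6

Verify φ preserves adjacency — for each edge of G1, its image is an edge of G2:
  (0,1) → (φ(0),φ(1)) = (2,4) ∈ E(G2) ✓
  (1,3) → (φ(1),φ(3)) = (2,7) ∈ E(G2) ✓
  (1,5) → (φ(1),φ(5)) = (2,5) ∈ E(G2) ✓
  (1,6) → (φ(1),φ(6)) = (0,2) ∈ E(G2) ✓
  (1,7) → (φ(1),φ(7)) = (2,6) ∈ E(G2) ✓
  (2,4) → (φ(2),φ(4)) = (1,3) ∈ E(G2) ✓
  (2,5) → (φ(2),φ(5)) = (3,5) ∈ E(G2) ✓
  (3,4) → (φ(3),φ(4)) = (1,7) ∈ E(G2) ✓
  (3,6) → (φ(3),φ(6)) = (0,7) ∈ E(G2) ✓
  (4,5) → (φ(4),φ(5)) = (1,5) ∈ E(G2) ✓
  (4,7) → (φ(4),φ(7)) = (1,6) ∈ E(G2) ✓
  (5,6) → (φ(5),φ(6)) = (0,5) ∈ E(G2) ✓
All 12 edges of G1 map to edges of G2, and |E(G1)| = |E(G2)| = 12, so φ is a bijection on edges as well as vertices. Hence G1 ≅ G2.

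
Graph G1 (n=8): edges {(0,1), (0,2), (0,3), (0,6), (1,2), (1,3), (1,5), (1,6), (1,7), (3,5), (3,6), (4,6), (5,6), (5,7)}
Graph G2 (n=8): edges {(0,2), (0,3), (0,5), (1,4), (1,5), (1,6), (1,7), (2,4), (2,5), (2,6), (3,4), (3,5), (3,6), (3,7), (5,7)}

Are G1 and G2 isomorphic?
No, not isomorphic

The graphs are NOT isomorphic.

Counting triangles (3-cliques): G1 has 9, G2 has 4.
Triangle count is an isomorphism invariant, so differing triangle counts rule out isomorphism.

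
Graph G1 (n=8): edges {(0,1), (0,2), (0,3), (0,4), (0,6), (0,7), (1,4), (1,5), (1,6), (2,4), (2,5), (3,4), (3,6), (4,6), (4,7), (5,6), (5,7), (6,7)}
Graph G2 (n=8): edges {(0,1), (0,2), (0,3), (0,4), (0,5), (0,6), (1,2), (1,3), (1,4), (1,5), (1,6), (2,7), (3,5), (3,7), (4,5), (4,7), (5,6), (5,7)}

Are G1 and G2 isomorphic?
Yes, isomorphic

The graphs are isomorphic.
One valid mapping φ: V(G1) → V(G2): 0→1, 1→3, 2→2, 3→6, 4→0, 5→7, 6→5, 7→4

Verify φ preserves adjacency — for each edge of G1, its image is an edge of G2:
  (0,1) → (φ(0),φ(1)) = (1,3) ∈ E(G2) ✓
  (0,2) → (φ(0),φ(2)) = (1,2) ∈ E(G2) ✓
  (0,3) → (φ(0),φ(3)) = (1,6) ∈ E(G2) ✓
  (0,4) → (φ(0),φ(4)) = (0,1) ∈ E(G2) ✓
  (0,6) → (φ(0),φ(6)) = (1,5) ∈ E(G2) ✓
  (0,7) → (φ(0),φ(7)) = (1,4) ∈ E(G2) ✓
  (1,4) → (φ(1),φ(4)) = (0,3) ∈ E(G2) ✓
  (1,5) → (φ(1),φ(5)) = (3,7) ∈ E(G2) ✓
  (1,6) → (φ(1),φ(6)) = (3,5) ∈ E(G2) ✓
  (2,4) → (φ(2),φ(4)) = (0,2) ∈ E(G2) ✓
  (2,5) → (φ(2),φ(5)) = (2,7) ∈ E(G2) ✓
  (3,4) → (φ(3),φ(4)) = (0,6) ∈ E(G2) ✓
  (3,6) → (φ(3),φ(6)) = (5,6) ∈ E(G2) ✓
  (4,6) → (φ(4),φ(6)) = (0,5) ∈ E(G2) ✓
  (4,7) → (φ(4),φ(7)) = (0,4) ∈ E(G2) ✓
  (5,6) → (φ(5),φ(6)) = (5,7) ∈ E(G2) ✓
  (5,7) → (φ(5),φ(7)) = (4,7) ∈ E(G2) ✓
  (6,7) → (φ(6),φ(7)) = (4,5) ∈ E(G2) ✓
All 18 edges of G1 map to edges of G2, and |E(G1)| = |E(G2)| = 18, so φ is a bijection on edges as well as vertices. Hence G1 ≅ G2.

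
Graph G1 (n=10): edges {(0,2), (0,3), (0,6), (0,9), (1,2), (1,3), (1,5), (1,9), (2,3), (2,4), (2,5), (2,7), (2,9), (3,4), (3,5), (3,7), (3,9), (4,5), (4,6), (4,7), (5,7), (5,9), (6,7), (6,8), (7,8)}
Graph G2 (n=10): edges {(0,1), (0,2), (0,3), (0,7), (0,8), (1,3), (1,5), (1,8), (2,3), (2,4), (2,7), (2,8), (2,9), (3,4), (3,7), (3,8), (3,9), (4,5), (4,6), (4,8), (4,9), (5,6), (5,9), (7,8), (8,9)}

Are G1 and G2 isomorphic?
Yes, isomorphic

The graphs are isomorphic.
One valid mapping φ: V(G1) → V(G2): 0→1, 1→7, 2→8, 3→3, 4→9, 5→2, 6→5, 7→4, 8→6, 9→0

Verify φ preserves adjacency — for each edge of G1, its image is an edge of G2:
  (0,2) → (φ(0),φ(2)) = (1,8) ∈ E(G2) ✓
  (0,3) → (φ(0),φ(3)) = (1,3) ∈ E(G2) ✓
  (0,6) → (φ(0),φ(6)) = (1,5) ∈ E(G2) ✓
  (0,9) → (φ(0),φ(9)) = (0,1) ∈ E(G2) ✓
  (1,2) → (φ(1),φ(2)) = (7,8) ∈ E(G2) ✓
  (1,3) → (φ(1),φ(3)) = (3,7) ∈ E(G2) ✓
  (1,5) → (φ(1),φ(5)) = (2,7) ∈ E(G2) ✓
  (1,9) → (φ(1),φ(9)) = (0,7) ∈ E(G2) ✓
  (2,3) → (φ(2),φ(3)) = (3,8) ∈ E(G2) ✓
  (2,4) → (φ(2),φ(4)) = (8,9) ∈ E(G2) ✓
  (2,5) → (φ(2),φ(5)) = (2,8) ∈ E(G2) ✓
  (2,7) → (φ(2),φ(7)) = (4,8) ∈ E(G2) ✓
  (2,9) → (φ(2),φ(9)) = (0,8) ∈ E(G2) ✓
  (3,4) → (φ(3),φ(4)) = (3,9) ∈ E(G2) ✓
  (3,5) → (φ(3),φ(5)) = (2,3) ∈ E(G2) ✓
  (3,7) → (φ(3),φ(7)) = (3,4) ∈ E(G2) ✓
  (3,9) → (φ(3),φ(9)) = (0,3) ∈ E(G2) ✓
  (4,5) → (φ(4),φ(5)) = (2,9) ∈ E(G2) ✓
  (4,6) → (φ(4),φ(6)) = (5,9) ∈ E(G2) ✓
  (4,7) → (φ(4),φ(7)) = (4,9) ∈ E(G2) ✓
  (5,7) → (φ(5),φ(7)) = (2,4) ∈ E(G2) ✓
  (5,9) → (φ(5),φ(9)) = (0,2) ∈ E(G2) ✓
  (6,7) → (φ(6),φ(7)) = (4,5) ∈ E(G2) ✓
  (6,8) → (φ(6),φ(8)) = (5,6) ∈ E(G2) ✓
  (7,8) → (φ(7),φ(8)) = (4,6) ∈ E(G2) ✓
All 25 edges of G1 map to edges of G2, and |E(G1)| = |E(G2)| = 25, so φ is a bijection on edges as well as vertices. Hence G1 ≅ G2.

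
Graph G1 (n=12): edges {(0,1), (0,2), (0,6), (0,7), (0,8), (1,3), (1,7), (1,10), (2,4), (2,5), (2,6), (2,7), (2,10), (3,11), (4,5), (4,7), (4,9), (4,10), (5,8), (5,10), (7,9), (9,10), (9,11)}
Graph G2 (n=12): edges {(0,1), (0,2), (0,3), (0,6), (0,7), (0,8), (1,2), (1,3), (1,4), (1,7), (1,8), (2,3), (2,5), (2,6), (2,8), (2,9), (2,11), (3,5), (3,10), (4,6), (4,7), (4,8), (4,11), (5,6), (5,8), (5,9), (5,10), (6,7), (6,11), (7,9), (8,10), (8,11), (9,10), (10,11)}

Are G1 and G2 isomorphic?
No, not isomorphic

The graphs are NOT isomorphic.

Counting triangles (3-cliques): G1 has 10, G2 has 25.
Triangle count is an isomorphism invariant, so differing triangle counts rule out isomorphism.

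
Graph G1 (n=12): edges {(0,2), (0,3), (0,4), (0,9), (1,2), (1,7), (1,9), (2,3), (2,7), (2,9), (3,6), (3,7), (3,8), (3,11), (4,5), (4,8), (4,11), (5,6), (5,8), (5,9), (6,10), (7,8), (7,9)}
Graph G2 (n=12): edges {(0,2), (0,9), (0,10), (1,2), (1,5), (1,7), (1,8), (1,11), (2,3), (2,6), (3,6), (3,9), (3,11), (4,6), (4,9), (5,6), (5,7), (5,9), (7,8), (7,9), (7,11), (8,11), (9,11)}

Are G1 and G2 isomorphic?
Yes, isomorphic

The graphs are isomorphic.
One valid mapping φ: V(G1) → V(G2): 0→5, 1→8, 2→7, 3→9, 4→6, 5→2, 6→0, 7→11, 8→3, 9→1, 10→10, 11→4

Verify φ preserves adjacency — for each edge of G1, its image is an edge of G2:
  (0,2) → (φ(0),φ(2)) = (5,7) ∈ E(G2) ✓
  (0,3) → (φ(0),φ(3)) = (5,9) ∈ E(G2) ✓
  (0,4) → (φ(0),φ(4)) = (5,6) ∈ E(G2) ✓
  (0,9) → (φ(0),φ(9)) = (1,5) ∈ E(G2) ✓
  (1,2) → (φ(1),φ(2)) = (7,8) ∈ E(G2) ✓
  (1,7) → (φ(1),φ(7)) = (8,11) ∈ E(G2) ✓
  (1,9) → (φ(1),φ(9)) = (1,8) ∈ E(G2) ✓
  (2,3) → (φ(2),φ(3)) = (7,9) ∈ E(G2) ✓
  (2,7) → (φ(2),φ(7)) = (7,11) ∈ E(G2) ✓
  (2,9) → (φ(2),φ(9)) = (1,7) ∈ E(G2) ✓
  (3,6) → (φ(3),φ(6)) = (0,9) ∈ E(G2) ✓
  (3,7) → (φ(3),φ(7)) = (9,11) ∈ E(G2) ✓
  (3,8) → (φ(3),φ(8)) = (3,9) ∈ E(G2) ✓
  (3,11) → (φ(3),φ(11)) = (4,9) ∈ E(G2) ✓
  (4,5) → (φ(4),φ(5)) = (2,6) ∈ E(G2) ✓
  (4,8) → (φ(4),φ(8)) = (3,6) ∈ E(G2) ✓
  (4,11) → (φ(4),φ(11)) = (4,6) ∈ E(G2) ✓
  (5,6) → (φ(5),φ(6)) = (0,2) ∈ E(G2) ✓
  (5,8) → (φ(5),φ(8)) = (2,3) ∈ E(G2) ✓
  (5,9) → (φ(5),φ(9)) = (1,2) ∈ E(G2) ✓
  (6,10) → (φ(6),φ(10)) = (0,10) ∈ E(G2) ✓
  (7,8) → (φ(7),φ(8)) = (3,11) ∈ E(G2) ✓
  (7,9) → (φ(7),φ(9)) = (1,11) ∈ E(G2) ✓
All 23 edges of G1 map to edges of G2, and |E(G1)| = |E(G2)| = 23, so φ is a bijection on edges as well as vertices. Hence G1 ≅ G2.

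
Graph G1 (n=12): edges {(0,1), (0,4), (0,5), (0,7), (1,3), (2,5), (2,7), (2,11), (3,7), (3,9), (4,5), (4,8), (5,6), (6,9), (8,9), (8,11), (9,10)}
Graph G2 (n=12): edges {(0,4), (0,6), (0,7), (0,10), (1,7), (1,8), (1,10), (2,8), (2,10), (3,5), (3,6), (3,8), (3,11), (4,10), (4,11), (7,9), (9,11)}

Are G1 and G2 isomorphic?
Yes, isomorphic

The graphs are isomorphic.
One valid mapping φ: V(G1) → V(G2): 0→10, 1→2, 2→7, 3→8, 4→4, 5→0, 6→6, 7→1, 8→11, 9→3, 10→5, 11→9

Verify φ preserves adjacency — for each edge of G1, its image is an edge of G2:
  (0,1) → (φ(0),φ(1)) = (2,10) ∈ E(G2) ✓
  (0,4) → (φ(0),φ(4)) = (4,10) ∈ E(G2) ✓
  (0,5) → (φ(0),φ(5)) = (0,10) ∈ E(G2) ✓
  (0,7) → (φ(0),φ(7)) = (1,10) ∈ E(G2) ✓
  (1,3) → (φ(1),φ(3)) = (2,8) ∈ E(G2) ✓
  (2,5) → (φ(2),φ(5)) = (0,7) ∈ E(G2) ✓
  (2,7) → (φ(2),φ(7)) = (1,7) ∈ E(G2) ✓
  (2,11) → (φ(2),φ(11)) = (7,9) ∈ E(G2) ✓
  (3,7) → (φ(3),φ(7)) = (1,8) ∈ E(G2) ✓
  (3,9) → (φ(3),φ(9)) = (3,8) ∈ E(G2) ✓
  (4,5) → (φ(4),φ(5)) = (0,4) ∈ E(G2) ✓
  (4,8) → (φ(4),φ(8)) = (4,11) ∈ E(G2) ✓
  (5,6) → (φ(5),φ(6)) = (0,6) ∈ E(G2) ✓
  (6,9) → (φ(6),φ(9)) = (3,6) ∈ E(G2) ✓
  (8,9) → (φ(8),φ(9)) = (3,11) ∈ E(G2) ✓
  (8,11) → (φ(8),φ(11)) = (9,11) ∈ E(G2) ✓
  (9,10) → (φ(9),φ(10)) = (3,5) ∈ E(G2) ✓
All 17 edges of G1 map to edges of G2, and |E(G1)| = |E(G2)| = 17, so φ is a bijection on edges as well as vertices. Hence G1 ≅ G2.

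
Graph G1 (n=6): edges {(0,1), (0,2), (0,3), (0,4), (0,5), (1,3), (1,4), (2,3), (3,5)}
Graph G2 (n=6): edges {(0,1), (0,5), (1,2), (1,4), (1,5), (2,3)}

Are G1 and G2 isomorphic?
No, not isomorphic

The graphs are NOT isomorphic.

Counting triangles (3-cliques): G1 has 4, G2 has 1.
Triangle count is an isomorphism invariant, so differing triangle counts rule out isomorphism.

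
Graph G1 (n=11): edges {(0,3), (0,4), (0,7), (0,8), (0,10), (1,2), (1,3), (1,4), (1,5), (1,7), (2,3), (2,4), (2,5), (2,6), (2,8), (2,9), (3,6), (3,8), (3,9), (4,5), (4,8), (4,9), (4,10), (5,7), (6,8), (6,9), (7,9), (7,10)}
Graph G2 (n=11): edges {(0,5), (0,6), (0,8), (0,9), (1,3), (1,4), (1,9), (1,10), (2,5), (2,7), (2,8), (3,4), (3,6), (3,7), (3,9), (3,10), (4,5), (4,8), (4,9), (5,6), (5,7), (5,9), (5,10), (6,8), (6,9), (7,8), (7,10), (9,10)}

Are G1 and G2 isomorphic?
Yes, isomorphic

The graphs are isomorphic.
One valid mapping φ: V(G1) → V(G2): 0→7, 1→6, 2→9, 3→3, 4→5, 5→0, 6→1, 7→8, 8→10, 9→4, 10→2

Verify φ preserves adjacency — for each edge of G1, its image is an edge of G2:
  (0,3) → (φ(0),φ(3)) = (3,7) ∈ E(G2) ✓
  (0,4) → (φ(0),φ(4)) = (5,7) ∈ E(G2) ✓
  (0,7) → (φ(0),φ(7)) = (7,8) ∈ E(G2) ✓
  (0,8) → (φ(0),φ(8)) = (7,10) ∈ E(G2) ✓
  (0,10) → (φ(0),φ(10)) = (2,7) ∈ E(G2) ✓
  (1,2) → (φ(1),φ(2)) = (6,9) ∈ E(G2) ✓
  (1,3) → (φ(1),φ(3)) = (3,6) ∈ E(G2) ✓
  (1,4) → (φ(1),φ(4)) = (5,6) ∈ E(G2) ✓
  (1,5) → (φ(1),φ(5)) = (0,6) ∈ E(G2) ✓
  (1,7) → (φ(1),φ(7)) = (6,8) ∈ E(G2) ✓
  (2,3) → (φ(2),φ(3)) = (3,9) ∈ E(G2) ✓
  (2,4) → (φ(2),φ(4)) = (5,9) ∈ E(G2) ✓
  (2,5) → (φ(2),φ(5)) = (0,9) ∈ E(G2) ✓
  (2,6) → (φ(2),φ(6)) = (1,9) ∈ E(G2) ✓
  (2,8) → (φ(2),φ(8)) = (9,10) ∈ E(G2) ✓
  (2,9) → (φ(2),φ(9)) = (4,9) ∈ E(G2) ✓
  (3,6) → (φ(3),φ(6)) = (1,3) ∈ E(G2) ✓
  (3,8) → (φ(3),φ(8)) = (3,10) ∈ E(G2) ✓
  (3,9) → (φ(3),φ(9)) = (3,4) ∈ E(G2) ✓
  (4,5) → (φ(4),φ(5)) = (0,5) ∈ E(G2) ✓
  (4,8) → (φ(4),φ(8)) = (5,10) ∈ E(G2) ✓
  (4,9) → (φ(4),φ(9)) = (4,5) ∈ E(G2) ✓
  (4,10) → (φ(4),φ(10)) = (2,5) ∈ E(G2) ✓
  (5,7) → (φ(5),φ(7)) = (0,8) ∈ E(G2) ✓
  (6,8) → (φ(6),φ(8)) = (1,10) ∈ E(G2) ✓
  (6,9) → (φ(6),φ(9)) = (1,4) ∈ E(G2) ✓
  (7,9) → (φ(7),φ(9)) = (4,8) ∈ E(G2) ✓
  (7,10) → (φ(7),φ(10)) = (2,8) ∈ E(G2) ✓
All 28 edges of G1 map to edges of G2, and |E(G1)| = |E(G2)| = 28, so φ is a bijection on edges as well as vertices. Hence G1 ≅ G2.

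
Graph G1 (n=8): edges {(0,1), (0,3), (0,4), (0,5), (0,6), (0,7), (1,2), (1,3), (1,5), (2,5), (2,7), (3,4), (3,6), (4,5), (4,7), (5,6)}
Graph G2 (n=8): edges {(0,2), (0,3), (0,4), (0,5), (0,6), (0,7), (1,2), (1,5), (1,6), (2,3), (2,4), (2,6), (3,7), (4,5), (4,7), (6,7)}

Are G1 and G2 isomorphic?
Yes, isomorphic

The graphs are isomorphic.
One valid mapping φ: V(G1) → V(G2): 0→0, 1→6, 2→1, 3→7, 4→4, 5→2, 6→3, 7→5

Verify φ preserves adjacency — for each edge of G1, its image is an edge of G2:
  (0,1) → (φ(0),φ(1)) = (0,6) ∈ E(G2) ✓
  (0,3) → (φ(0),φ(3)) = (0,7) ∈ E(G2) ✓
  (0,4) → (φ(0),φ(4)) = (0,4) ∈ E(G2) ✓
  (0,5) → (φ(0),φ(5)) = (0,2) ∈ E(G2) ✓
  (0,6) → (φ(0),φ(6)) = (0,3) ∈ E(G2) ✓
  (0,7) → (φ(0),φ(7)) = (0,5) ∈ E(G2) ✓
  (1,2) → (φ(1),φ(2)) = (1,6) ∈ E(G2) ✓
  (1,3) → (φ(1),φ(3)) = (6,7) ∈ E(G2) ✓
  (1,5) → (φ(1),φ(5)) = (2,6) ∈ E(G2) ✓
  (2,5) → (φ(2),φ(5)) = (1,2) ∈ E(G2) ✓
  (2,7) → (φ(2),φ(7)) = (1,5) ∈ E(G2) ✓
  (3,4) → (φ(3),φ(4)) = (4,7) ∈ E(G2) ✓
  (3,6) → (φ(3),φ(6)) = (3,7) ∈ E(G2) ✓
  (4,5) → (φ(4),φ(5)) = (2,4) ∈ E(G2) ✓
  (4,7) → (φ(4),φ(7)) = (4,5) ∈ E(G2) ✓
  (5,6) → (φ(5),φ(6)) = (2,3) ∈ E(G2) ✓
All 16 edges of G1 map to edges of G2, and |E(G1)| = |E(G2)| = 16, so φ is a bijection on edges as well as vertices. Hence G1 ≅ G2.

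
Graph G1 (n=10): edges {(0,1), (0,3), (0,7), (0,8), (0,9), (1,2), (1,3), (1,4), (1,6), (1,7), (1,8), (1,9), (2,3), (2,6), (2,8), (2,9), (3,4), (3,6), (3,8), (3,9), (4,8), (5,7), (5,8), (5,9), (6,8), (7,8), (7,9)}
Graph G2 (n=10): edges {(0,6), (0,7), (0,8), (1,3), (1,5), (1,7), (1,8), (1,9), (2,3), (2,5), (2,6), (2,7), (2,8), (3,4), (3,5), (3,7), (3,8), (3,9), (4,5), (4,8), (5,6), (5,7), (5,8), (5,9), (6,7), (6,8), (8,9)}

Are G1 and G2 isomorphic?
Yes, isomorphic

The graphs are isomorphic.
One valid mapping φ: V(G1) → V(G2): 0→2, 1→5, 2→1, 3→3, 4→4, 5→0, 6→9, 7→6, 8→8, 9→7

Verify φ preserves adjacency — for each edge of G1, its image is an edge of G2:
  (0,1) → (φ(0),φ(1)) = (2,5) ∈ E(G2) ✓
  (0,3) → (φ(0),φ(3)) = (2,3) ∈ E(G2) ✓
  (0,7) → (φ(0),φ(7)) = (2,6) ∈ E(G2) ✓
  (0,8) → (φ(0),φ(8)) = (2,8) ∈ E(G2) ✓
  (0,9) → (φ(0),φ(9)) = (2,7) ∈ E(G2) ✓
  (1,2) → (φ(1),φ(2)) = (1,5) ∈ E(G2) ✓
  (1,3) → (φ(1),φ(3)) = (3,5) ∈ E(G2) ✓
  (1,4) → (φ(1),φ(4)) = (4,5) ∈ E(G2) ✓
  (1,6) → (φ(1),φ(6)) = (5,9) ∈ E(G2) ✓
  (1,7) → (φ(1),φ(7)) = (5,6) ∈ E(G2) ✓
  (1,8) → (φ(1),φ(8)) = (5,8) ∈ E(G2) ✓
  (1,9) → (φ(1),φ(9)) = (5,7) ∈ E(G2) ✓
  (2,3) → (φ(2),φ(3)) = (1,3) ∈ E(G2) ✓
  (2,6) → (φ(2),φ(6)) = (1,9) ∈ E(G2) ✓
  (2,8) → (φ(2),φ(8)) = (1,8) ∈ E(G2) ✓
  (2,9) → (φ(2),φ(9)) = (1,7) ∈ E(G2) ✓
  (3,4) → (φ(3),φ(4)) = (3,4) ∈ E(G2) ✓
  (3,6) → (φ(3),φ(6)) = (3,9) ∈ E(G2) ✓
  (3,8) → (φ(3),φ(8)) = (3,8) ∈ E(G2) ✓
  (3,9) → (φ(3),φ(9)) = (3,7) ∈ E(G2) ✓
  (4,8) → (φ(4),φ(8)) = (4,8) ∈ E(G2) ✓
  (5,7) → (φ(5),φ(7)) = (0,6) ∈ E(G2) ✓
  (5,8) → (φ(5),φ(8)) = (0,8) ∈ E(G2) ✓
  (5,9) → (φ(5),φ(9)) = (0,7) ∈ E(G2) ✓
  (6,8) → (φ(6),φ(8)) = (8,9) ∈ E(G2) ✓
  (7,8) → (φ(7),φ(8)) = (6,8) ∈ E(G2) ✓
  (7,9) → (φ(7),φ(9)) = (6,7) ∈ E(G2) ✓
All 27 edges of G1 map to edges of G2, and |E(G1)| = |E(G2)| = 27, so φ is a bijection on edges as well as vertices. Hence G1 ≅ G2.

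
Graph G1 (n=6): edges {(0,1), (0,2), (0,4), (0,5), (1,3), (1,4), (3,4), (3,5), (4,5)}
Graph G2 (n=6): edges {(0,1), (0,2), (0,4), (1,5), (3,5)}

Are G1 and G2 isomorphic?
No, not isomorphic

The graphs are NOT isomorphic.

Degrees in G1: deg(0)=4, deg(1)=3, deg(2)=1, deg(3)=3, deg(4)=4, deg(5)=3.
Sorted degree sequence of G1: [4, 4, 3, 3, 3, 1].
Degrees in G2: deg(0)=3, deg(1)=2, deg(2)=1, deg(3)=1, deg(4)=1, deg(5)=2.
Sorted degree sequence of G2: [3, 2, 2, 1, 1, 1].
The (sorted) degree sequence is an isomorphism invariant, so since G1 and G2 have different degree sequences they cannot be isomorphic.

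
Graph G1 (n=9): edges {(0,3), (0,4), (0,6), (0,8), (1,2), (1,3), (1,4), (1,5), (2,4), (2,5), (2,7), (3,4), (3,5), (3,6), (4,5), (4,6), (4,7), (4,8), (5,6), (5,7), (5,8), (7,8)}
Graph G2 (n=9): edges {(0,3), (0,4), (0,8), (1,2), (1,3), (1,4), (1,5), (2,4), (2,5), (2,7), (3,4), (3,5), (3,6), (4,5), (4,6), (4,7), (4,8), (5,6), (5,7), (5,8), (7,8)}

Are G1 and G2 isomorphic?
No, not isomorphic

The graphs are NOT isomorphic.

Counting edges: G1 has 22 edge(s); G2 has 21 edge(s).
Edge count is an isomorphism invariant (a bijection on vertices induces a bijection on edges), so differing edge counts rule out isomorphism.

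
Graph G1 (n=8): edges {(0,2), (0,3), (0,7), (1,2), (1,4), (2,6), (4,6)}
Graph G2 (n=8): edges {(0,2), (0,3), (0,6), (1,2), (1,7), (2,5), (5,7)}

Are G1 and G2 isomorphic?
Yes, isomorphic

The graphs are isomorphic.
One valid mapping φ: V(G1) → V(G2): 0→0, 1→1, 2→2, 3→6, 4→7, 5→4, 6→5, 7→3

Verify φ preserves adjacency — for each edge of G1, its image is an edge of G2:
  (0,2) → (φ(0),φ(2)) = (0,2) ∈ E(G2) ✓
  (0,3) → (φ(0),φ(3)) = (0,6) ∈ E(G2) ✓
  (0,7) → (φ(0),φ(7)) = (0,3) ∈ E(G2) ✓
  (1,2) → (φ(1),φ(2)) = (1,2) ∈ E(G2) ✓
  (1,4) → (φ(1),φ(4)) = (1,7) ∈ E(G2) ✓
  (2,6) → (φ(2),φ(6)) = (2,5) ∈ E(G2) ✓
  (4,6) → (φ(4),φ(6)) = (5,7) ∈ E(G2) ✓
All 7 edges of G1 map to edges of G2, and |E(G1)| = |E(G2)| = 7, so φ is a bijection on edges as well as vertices. Hence G1 ≅ G2.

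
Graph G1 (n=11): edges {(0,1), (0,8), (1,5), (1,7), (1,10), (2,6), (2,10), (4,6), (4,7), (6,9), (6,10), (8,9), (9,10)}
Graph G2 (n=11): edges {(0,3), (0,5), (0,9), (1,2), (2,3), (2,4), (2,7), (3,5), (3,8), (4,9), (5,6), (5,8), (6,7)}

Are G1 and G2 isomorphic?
Yes, isomorphic

The graphs are isomorphic.
One valid mapping φ: V(G1) → V(G2): 0→4, 1→2, 2→8, 3→10, 4→6, 5→1, 6→5, 7→7, 8→9, 9→0, 10→3

Verify φ preserves adjacency — for each edge of G1, its image is an edge of G2:
  (0,1) → (φ(0),φ(1)) = (2,4) ∈ E(G2) ✓
  (0,8) → (φ(0),φ(8)) = (4,9) ∈ E(G2) ✓
  (1,5) → (φ(1),φ(5)) = (1,2) ∈ E(G2) ✓
  (1,7) → (φ(1),φ(7)) = (2,7) ∈ E(G2) ✓
  (1,10) → (φ(1),φ(10)) = (2,3) ∈ E(G2) ✓
  (2,6) → (φ(2),φ(6)) = (5,8) ∈ E(G2) ✓
  (2,10) → (φ(2),φ(10)) = (3,8) ∈ E(G2) ✓
  (4,6) → (φ(4),φ(6)) = (5,6) ∈ E(G2) ✓
  (4,7) → (φ(4),φ(7)) = (6,7) ∈ E(G2) ✓
  (6,9) → (φ(6),φ(9)) = (0,5) ∈ E(G2) ✓
  (6,10) → (φ(6),φ(10)) = (3,5) ∈ E(G2) ✓
  (8,9) → (φ(8),φ(9)) = (0,9) ∈ E(G2) ✓
  (9,10) → (φ(9),φ(10)) = (0,3) ∈ E(G2) ✓
All 13 edges of G1 map to edges of G2, and |E(G1)| = |E(G2)| = 13, so φ is a bijection on edges as well as vertices. Hence G1 ≅ G2.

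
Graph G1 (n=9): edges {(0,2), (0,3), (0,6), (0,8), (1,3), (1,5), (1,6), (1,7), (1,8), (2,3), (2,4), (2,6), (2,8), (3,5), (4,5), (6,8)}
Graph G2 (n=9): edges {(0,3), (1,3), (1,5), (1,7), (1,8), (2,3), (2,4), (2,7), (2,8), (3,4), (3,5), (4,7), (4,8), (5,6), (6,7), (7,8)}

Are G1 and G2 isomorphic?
Yes, isomorphic

The graphs are isomorphic.
One valid mapping φ: V(G1) → V(G2): 0→8, 1→3, 2→7, 3→1, 4→6, 5→5, 6→4, 7→0, 8→2

Verify φ preserves adjacency — for each edge of G1, its image is an edge of G2:
  (0,2) → (φ(0),φ(2)) = (7,8) ∈ E(G2) ✓
  (0,3) → (φ(0),φ(3)) = (1,8) ∈ E(G2) ✓
  (0,6) → (φ(0),φ(6)) = (4,8) ∈ E(G2) ✓
  (0,8) → (φ(0),φ(8)) = (2,8) ∈ E(G2) ✓
  (1,3) → (φ(1),φ(3)) = (1,3) ∈ E(G2) ✓
  (1,5) → (φ(1),φ(5)) = (3,5) ∈ E(G2) ✓
  (1,6) → (φ(1),φ(6)) = (3,4) ∈ E(G2) ✓
  (1,7) → (φ(1),φ(7)) = (0,3) ∈ E(G2) ✓
  (1,8) → (φ(1),φ(8)) = (2,3) ∈ E(G2) ✓
  (2,3) → (φ(2),φ(3)) = (1,7) ∈ E(G2) ✓
  (2,4) → (φ(2),φ(4)) = (6,7) ∈ E(G2) ✓
  (2,6) → (φ(2),φ(6)) = (4,7) ∈ E(G2) ✓
  (2,8) → (φ(2),φ(8)) = (2,7) ∈ E(G2) ✓
  (3,5) → (φ(3),φ(5)) = (1,5) ∈ E(G2) ✓
  (4,5) → (φ(4),φ(5)) = (5,6) ∈ E(G2) ✓
  (6,8) → (φ(6),φ(8)) = (2,4) ∈ E(G2) ✓
All 16 edges of G1 map to edges of G2, and |E(G1)| = |E(G2)| = 16, so φ is a bijection on edges as well as vertices. Hence G1 ≅ G2.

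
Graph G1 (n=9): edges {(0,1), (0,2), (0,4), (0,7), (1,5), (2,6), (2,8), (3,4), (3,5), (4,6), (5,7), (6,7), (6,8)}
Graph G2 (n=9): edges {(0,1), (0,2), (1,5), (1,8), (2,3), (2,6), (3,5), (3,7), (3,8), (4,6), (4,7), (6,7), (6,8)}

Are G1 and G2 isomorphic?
Yes, isomorphic

The graphs are isomorphic.
One valid mapping φ: V(G1) → V(G2): 0→3, 1→5, 2→7, 3→0, 4→2, 5→1, 6→6, 7→8, 8→4

Verify φ preserves adjacency — for each edge of G1, its image is an edge of G2:
  (0,1) → (φ(0),φ(1)) = (3,5) ∈ E(G2) ✓
  (0,2) → (φ(0),φ(2)) = (3,7) ∈ E(G2) ✓
  (0,4) → (φ(0),φ(4)) = (2,3) ∈ E(G2) ✓
  (0,7) → (φ(0),φ(7)) = (3,8) ∈ E(G2) ✓
  (1,5) → (φ(1),φ(5)) = (1,5) ∈ E(G2) ✓
  (2,6) → (φ(2),φ(6)) = (6,7) ∈ E(G2) ✓
  (2,8) → (φ(2),φ(8)) = (4,7) ∈ E(G2) ✓
  (3,4) → (φ(3),φ(4)) = (0,2) ∈ E(G2) ✓
  (3,5) → (φ(3),φ(5)) = (0,1) ∈ E(G2) ✓
  (4,6) → (φ(4),φ(6)) = (2,6) ∈ E(G2) ✓
  (5,7) → (φ(5),φ(7)) = (1,8) ∈ E(G2) ✓
  (6,7) → (φ(6),φ(7)) = (6,8) ∈ E(G2) ✓
  (6,8) → (φ(6),φ(8)) = (4,6) ∈ E(G2) ✓
All 13 edges of G1 map to edges of G2, and |E(G1)| = |E(G2)| = 13, so φ is a bijection on edges as well as vertices. Hence G1 ≅ G2.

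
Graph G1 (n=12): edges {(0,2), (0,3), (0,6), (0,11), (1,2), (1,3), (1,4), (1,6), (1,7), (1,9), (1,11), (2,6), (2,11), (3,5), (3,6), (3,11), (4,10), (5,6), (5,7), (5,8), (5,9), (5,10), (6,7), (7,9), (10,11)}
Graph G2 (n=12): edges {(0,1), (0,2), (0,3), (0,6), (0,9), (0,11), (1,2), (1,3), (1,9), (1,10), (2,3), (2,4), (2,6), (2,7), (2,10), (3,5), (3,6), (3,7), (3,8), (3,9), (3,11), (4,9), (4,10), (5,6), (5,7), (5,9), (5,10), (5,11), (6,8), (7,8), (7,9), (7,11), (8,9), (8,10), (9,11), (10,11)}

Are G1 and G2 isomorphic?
No, not isomorphic

The graphs are NOT isomorphic.

Degrees in G1: deg(0)=4, deg(1)=7, deg(2)=4, deg(3)=5, deg(4)=2, deg(5)=6, deg(6)=6, deg(7)=4, deg(8)=1, deg(9)=3, deg(10)=3, deg(11)=5.
Sorted degree sequence of G1: [7, 6, 6, 5, 5, 4, 4, 4, 3, 3, 2, 1].
Degrees in G2: deg(0)=6, deg(1)=5, deg(2)=7, deg(3)=9, deg(4)=3, deg(5)=6, deg(6)=5, deg(7)=6, deg(8)=5, deg(9)=8, deg(10)=6, deg(11)=6.
Sorted degree sequence of G2: [9, 8, 7, 6, 6, 6, 6, 6, 5, 5, 5, 3].
The (sorted) degree sequence is an isomorphism invariant, so since G1 and G2 have different degree sequences they cannot be isomorphic.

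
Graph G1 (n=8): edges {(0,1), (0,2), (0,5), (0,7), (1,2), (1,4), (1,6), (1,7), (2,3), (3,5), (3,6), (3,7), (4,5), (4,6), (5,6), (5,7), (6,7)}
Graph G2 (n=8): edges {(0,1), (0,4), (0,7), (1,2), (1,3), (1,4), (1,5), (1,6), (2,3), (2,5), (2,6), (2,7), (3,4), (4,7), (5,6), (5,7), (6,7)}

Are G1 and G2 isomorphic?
No, not isomorphic

The graphs are NOT isomorphic.

Counting triangles (3-cliques): G1 has 10, G2 has 11.
Triangle count is an isomorphism invariant, so differing triangle counts rule out isomorphism.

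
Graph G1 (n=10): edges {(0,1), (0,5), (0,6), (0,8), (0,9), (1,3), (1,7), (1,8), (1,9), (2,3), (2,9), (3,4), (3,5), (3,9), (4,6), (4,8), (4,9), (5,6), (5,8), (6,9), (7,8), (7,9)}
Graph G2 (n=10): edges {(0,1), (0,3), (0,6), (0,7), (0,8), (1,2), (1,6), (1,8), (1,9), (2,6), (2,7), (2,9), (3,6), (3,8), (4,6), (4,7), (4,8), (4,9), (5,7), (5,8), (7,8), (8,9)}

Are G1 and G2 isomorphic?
Yes, isomorphic

The graphs are isomorphic.
One valid mapping φ: V(G1) → V(G2): 0→1, 1→0, 2→5, 3→7, 4→4, 5→2, 6→9, 7→3, 8→6, 9→8

Verify φ preserves adjacency — for each edge of G1, its image is an edge of G2:
  (0,1) → (φ(0),φ(1)) = (0,1) ∈ E(G2) ✓
  (0,5) → (φ(0),φ(5)) = (1,2) ∈ E(G2) ✓
  (0,6) → (φ(0),φ(6)) = (1,9) ∈ E(G2) ✓
  (0,8) → (φ(0),φ(8)) = (1,6) ∈ E(G2) ✓
  (0,9) → (φ(0),φ(9)) = (1,8) ∈ E(G2) ✓
  (1,3) → (φ(1),φ(3)) = (0,7) ∈ E(G2) ✓
  (1,7) → (φ(1),φ(7)) = (0,3) ∈ E(G2) ✓
  (1,8) → (φ(1),φ(8)) = (0,6) ∈ E(G2) ✓
  (1,9) → (φ(1),φ(9)) = (0,8) ∈ E(G2) ✓
  (2,3) → (φ(2),φ(3)) = (5,7) ∈ E(G2) ✓
  (2,9) → (φ(2),φ(9)) = (5,8) ∈ E(G2) ✓
  (3,4) → (φ(3),φ(4)) = (4,7) ∈ E(G2) ✓
  (3,5) → (φ(3),φ(5)) = (2,7) ∈ E(G2) ✓
  (3,9) → (φ(3),φ(9)) = (7,8) ∈ E(G2) ✓
  (4,6) → (φ(4),φ(6)) = (4,9) ∈ E(G2) ✓
  (4,8) → (φ(4),φ(8)) = (4,6) ∈ E(G2) ✓
  (4,9) → (φ(4),φ(9)) = (4,8) ∈ E(G2) ✓
  (5,6) → (φ(5),φ(6)) = (2,9) ∈ E(G2) ✓
  (5,8) → (φ(5),φ(8)) = (2,6) ∈ E(G2) ✓
  (6,9) → (φ(6),φ(9)) = (8,9) ∈ E(G2) ✓
  (7,8) → (φ(7),φ(8)) = (3,6) ∈ E(G2) ✓
  (7,9) → (φ(7),φ(9)) = (3,8) ∈ E(G2) ✓
All 22 edges of G1 map to edges of G2, and |E(G1)| = |E(G2)| = 22, so φ is a bijection on edges as well as vertices. Hence G1 ≅ G2.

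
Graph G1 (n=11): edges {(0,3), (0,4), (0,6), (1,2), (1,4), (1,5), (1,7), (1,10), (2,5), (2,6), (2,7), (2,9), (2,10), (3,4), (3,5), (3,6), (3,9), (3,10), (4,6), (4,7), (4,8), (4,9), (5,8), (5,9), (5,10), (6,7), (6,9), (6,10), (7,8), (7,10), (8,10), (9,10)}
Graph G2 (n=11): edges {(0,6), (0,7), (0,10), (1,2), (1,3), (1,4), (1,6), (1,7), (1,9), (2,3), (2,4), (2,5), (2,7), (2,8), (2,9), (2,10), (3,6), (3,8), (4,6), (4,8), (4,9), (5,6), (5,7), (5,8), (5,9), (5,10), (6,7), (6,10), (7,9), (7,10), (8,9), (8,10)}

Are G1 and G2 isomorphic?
Yes, isomorphic

The graphs are isomorphic.
One valid mapping φ: V(G1) → V(G2): 0→0, 1→4, 2→9, 3→10, 4→6, 5→8, 6→7, 7→1, 8→3, 9→5, 10→2

Verify φ preserves adjacency — for each edge of G1, its image is an edge of G2:
  (0,3) → (φ(0),φ(3)) = (0,10) ∈ E(G2) ✓
  (0,4) → (φ(0),φ(4)) = (0,6) ∈ E(G2) ✓
  (0,6) → (φ(0),φ(6)) = (0,7) ∈ E(G2) ✓
  (1,2) → (φ(1),φ(2)) = (4,9) ∈ E(G2) ✓
  (1,4) → (φ(1),φ(4)) = (4,6) ∈ E(G2) ✓
  (1,5) → (φ(1),φ(5)) = (4,8) ∈ E(G2) ✓
  (1,7) → (φ(1),φ(7)) = (1,4) ∈ E(G2) ✓
  (1,10) → (φ(1),φ(10)) = (2,4) ∈ E(G2) ✓
  (2,5) → (φ(2),φ(5)) = (8,9) ∈ E(G2) ✓
  (2,6) → (φ(2),φ(6)) = (7,9) ∈ E(G2) ✓
  (2,7) → (φ(2),φ(7)) = (1,9) ∈ E(G2) ✓
  (2,9) → (φ(2),φ(9)) = (5,9) ∈ E(G2) ✓
  (2,10) → (φ(2),φ(10)) = (2,9) ∈ E(G2) ✓
  (3,4) → (φ(3),φ(4)) = (6,10) ∈ E(G2) ✓
  (3,5) → (φ(3),φ(5)) = (8,10) ∈ E(G2) ✓
  (3,6) → (φ(3),φ(6)) = (7,10) ∈ E(G2) ✓
  (3,9) → (φ(3),φ(9)) = (5,10) ∈ E(G2) ✓
  (3,10) → (φ(3),φ(10)) = (2,10) ∈ E(G2) ✓
  (4,6) → (φ(4),φ(6)) = (6,7) ∈ E(G2) ✓
  (4,7) → (φ(4),φ(7)) = (1,6) ∈ E(G2) ✓
  (4,8) → (φ(4),φ(8)) = (3,6) ∈ E(G2) ✓
  (4,9) → (φ(4),φ(9)) = (5,6) ∈ E(G2) ✓
  (5,8) → (φ(5),φ(8)) = (3,8) ∈ E(G2) ✓
  (5,9) → (φ(5),φ(9)) = (5,8) ∈ E(G2) ✓
  (5,10) → (φ(5),φ(10)) = (2,8) ∈ E(G2) ✓
  (6,7) → (φ(6),φ(7)) = (1,7) ∈ E(G2) ✓
  (6,9) → (φ(6),φ(9)) = (5,7) ∈ E(G2) ✓
  (6,10) → (φ(6),φ(10)) = (2,7) ∈ E(G2) ✓
  (7,8) → (φ(7),φ(8)) = (1,3) ∈ E(G2) ✓
  (7,10) → (φ(7),φ(10)) = (1,2) ∈ E(G2) ✓
  (8,10) → (φ(8),φ(10)) = (2,3) ∈ E(G2) ✓
  (9,10) → (φ(9),φ(10)) = (2,5) ∈ E(G2) ✓
All 32 edges of G1 map to edges of G2, and |E(G1)| = |E(G2)| = 32, so φ is a bijection on edges as well as vertices. Hence G1 ≅ G2.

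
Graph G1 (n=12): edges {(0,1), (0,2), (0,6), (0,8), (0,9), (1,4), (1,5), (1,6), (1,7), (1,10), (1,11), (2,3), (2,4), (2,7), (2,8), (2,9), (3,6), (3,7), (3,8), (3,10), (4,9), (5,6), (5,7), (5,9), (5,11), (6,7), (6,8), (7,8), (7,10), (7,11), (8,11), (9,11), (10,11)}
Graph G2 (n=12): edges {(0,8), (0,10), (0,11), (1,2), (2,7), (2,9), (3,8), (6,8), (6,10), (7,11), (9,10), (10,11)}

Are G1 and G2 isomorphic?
No, not isomorphic

The graphs are NOT isomorphic.

Connected components of G1: 1 component(s) with vertex sets [[0, 1, 2, 3, 4, 5, 6, 7, 8, 9, 10, 11]], sizes [12].
Connected components of G2: 3 component(s) with vertex sets [[4], [5], [0, 1, 2, 3, 6, 7, 8, 9, 10, 11]], sizes [1, 1, 10].
The number of connected components (and the multiset of component sizes) is an isomorphism invariant — an isomorphism maps each component of G1 bijectively onto a component of G2. Since G1 has 1 component(s) and G2 has 3, they cannot be isomorphic.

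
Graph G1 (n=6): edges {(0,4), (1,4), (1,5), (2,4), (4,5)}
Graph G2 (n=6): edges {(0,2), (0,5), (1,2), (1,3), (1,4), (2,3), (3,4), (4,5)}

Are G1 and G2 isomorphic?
No, not isomorphic

The graphs are NOT isomorphic.

Counting triangles (3-cliques): G1 has 1, G2 has 2.
Triangle count is an isomorphism invariant, so differing triangle counts rule out isomorphism.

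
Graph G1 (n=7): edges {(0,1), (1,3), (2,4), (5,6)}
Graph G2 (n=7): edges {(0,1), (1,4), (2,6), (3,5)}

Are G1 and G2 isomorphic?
Yes, isomorphic

The graphs are isomorphic.
One valid mapping φ: V(G1) → V(G2): 0→0, 1→1, 2→6, 3→4, 4→2, 5→5, 6→3

Verify φ preserves adjacency — for each edge of G1, its image is an edge of G2:
  (0,1) → (φ(0),φ(1)) = (0,1) ∈ E(G2) ✓
  (1,3) → (φ(1),φ(3)) = (1,4) ∈ E(G2) ✓
  (2,4) → (φ(2),φ(4)) = (2,6) ∈ E(G2) ✓
  (5,6) → (φ(5),φ(6)) = (3,5) ∈ E(G2) ✓
All 4 edges of G1 map to edges of G2, and |E(G1)| = |E(G2)| = 4, so φ is a bijection on edges as well as vertices. Hence G1 ≅ G2.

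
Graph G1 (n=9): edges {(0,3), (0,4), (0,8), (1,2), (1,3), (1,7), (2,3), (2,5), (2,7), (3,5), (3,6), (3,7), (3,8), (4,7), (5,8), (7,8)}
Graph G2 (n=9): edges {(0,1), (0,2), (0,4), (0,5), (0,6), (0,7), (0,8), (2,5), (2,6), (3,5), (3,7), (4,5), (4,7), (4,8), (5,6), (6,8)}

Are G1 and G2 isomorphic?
Yes, isomorphic

The graphs are isomorphic.
One valid mapping φ: V(G1) → V(G2): 0→7, 1→2, 2→6, 3→0, 4→3, 5→8, 6→1, 7→5, 8→4

Verify φ preserves adjacency — for each edge of G1, its image is an edge of G2:
  (0,3) → (φ(0),φ(3)) = (0,7) ∈ E(G2) ✓
  (0,4) → (φ(0),φ(4)) = (3,7) ∈ E(G2) ✓
  (0,8) → (φ(0),φ(8)) = (4,7) ∈ E(G2) ✓
  (1,2) → (φ(1),φ(2)) = (2,6) ∈ E(G2) ✓
  (1,3) → (φ(1),φ(3)) = (0,2) ∈ E(G2) ✓
  (1,7) → (φ(1),φ(7)) = (2,5) ∈ E(G2) ✓
  (2,3) → (φ(2),φ(3)) = (0,6) ∈ E(G2) ✓
  (2,5) → (φ(2),φ(5)) = (6,8) ∈ E(G2) ✓
  (2,7) → (φ(2),φ(7)) = (5,6) ∈ E(G2) ✓
  (3,5) → (φ(3),φ(5)) = (0,8) ∈ E(G2) ✓
  (3,6) → (φ(3),φ(6)) = (0,1) ∈ E(G2) ✓
  (3,7) → (φ(3),φ(7)) = (0,5) ∈ E(G2) ✓
  (3,8) → (φ(3),φ(8)) = (0,4) ∈ E(G2) ✓
  (4,7) → (φ(4),φ(7)) = (3,5) ∈ E(G2) ✓
  (5,8) → (φ(5),φ(8)) = (4,8) ∈ E(G2) ✓
  (7,8) → (φ(7),φ(8)) = (4,5) ∈ E(G2) ✓
All 16 edges of G1 map to edges of G2, and |E(G1)| = |E(G2)| = 16, so φ is a bijection on edges as well as vertices. Hence G1 ≅ G2.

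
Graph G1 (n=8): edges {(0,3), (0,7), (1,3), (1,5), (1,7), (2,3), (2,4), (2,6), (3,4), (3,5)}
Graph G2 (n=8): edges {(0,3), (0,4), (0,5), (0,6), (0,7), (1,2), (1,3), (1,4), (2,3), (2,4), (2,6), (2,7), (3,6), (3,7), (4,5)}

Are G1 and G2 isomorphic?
No, not isomorphic

The graphs are NOT isomorphic.

Degrees in G1: deg(0)=2, deg(1)=3, deg(2)=3, deg(3)=5, deg(4)=2, deg(5)=2, deg(6)=1, deg(7)=2.
Sorted degree sequence of G1: [5, 3, 3, 2, 2, 2, 2, 1].
Degrees in G2: deg(0)=5, deg(1)=3, deg(2)=5, deg(3)=5, deg(4)=4, deg(5)=2, deg(6)=3, deg(7)=3.
Sorted degree sequence of G2: [5, 5, 5, 4, 3, 3, 3, 2].
The (sorted) degree sequence is an isomorphism invariant, so since G1 and G2 have different degree sequences they cannot be isomorphic.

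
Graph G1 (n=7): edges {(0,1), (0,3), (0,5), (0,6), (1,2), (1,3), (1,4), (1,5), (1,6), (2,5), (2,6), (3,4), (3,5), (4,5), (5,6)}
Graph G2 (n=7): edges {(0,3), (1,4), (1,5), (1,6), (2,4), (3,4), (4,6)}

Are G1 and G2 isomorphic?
No, not isomorphic

The graphs are NOT isomorphic.

Degrees in G1: deg(0)=4, deg(1)=6, deg(2)=3, deg(3)=4, deg(4)=3, deg(5)=6, deg(6)=4.
Sorted degree sequence of G1: [6, 6, 4, 4, 4, 3, 3].
Degrees in G2: deg(0)=1, deg(1)=3, deg(2)=1, deg(3)=2, deg(4)=4, deg(5)=1, deg(6)=2.
Sorted degree sequence of G2: [4, 3, 2, 2, 1, 1, 1].
The (sorted) degree sequence is an isomorphism invariant, so since G1 and G2 have different degree sequences they cannot be isomorphic.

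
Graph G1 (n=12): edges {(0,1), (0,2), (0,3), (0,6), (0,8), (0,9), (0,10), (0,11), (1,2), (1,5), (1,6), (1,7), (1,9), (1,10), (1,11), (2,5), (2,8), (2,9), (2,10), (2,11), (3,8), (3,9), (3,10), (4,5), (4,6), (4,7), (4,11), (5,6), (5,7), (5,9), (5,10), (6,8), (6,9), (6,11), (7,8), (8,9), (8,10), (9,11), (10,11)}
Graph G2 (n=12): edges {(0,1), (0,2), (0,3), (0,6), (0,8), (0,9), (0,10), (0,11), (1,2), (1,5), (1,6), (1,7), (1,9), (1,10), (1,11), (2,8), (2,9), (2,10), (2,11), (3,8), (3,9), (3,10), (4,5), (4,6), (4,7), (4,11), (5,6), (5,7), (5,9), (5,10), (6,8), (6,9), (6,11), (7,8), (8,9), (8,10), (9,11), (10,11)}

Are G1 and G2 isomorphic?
No, not isomorphic

The graphs are NOT isomorphic.

Counting edges: G1 has 39 edge(s); G2 has 38 edge(s).
Edge count is an isomorphism invariant (a bijection on vertices induces a bijection on edges), so differing edge counts rule out isomorphism.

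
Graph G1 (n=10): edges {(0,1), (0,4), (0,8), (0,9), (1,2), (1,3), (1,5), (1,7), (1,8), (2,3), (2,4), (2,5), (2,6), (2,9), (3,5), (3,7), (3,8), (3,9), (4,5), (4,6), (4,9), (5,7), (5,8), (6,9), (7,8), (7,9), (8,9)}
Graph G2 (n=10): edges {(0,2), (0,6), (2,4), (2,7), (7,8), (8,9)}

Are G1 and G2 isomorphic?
No, not isomorphic

The graphs are NOT isomorphic.

Connected components of G1: 1 component(s) with vertex sets [[0, 1, 2, 3, 4, 5, 6, 7, 8, 9]], sizes [10].
Connected components of G2: 4 component(s) with vertex sets [[1], [3], [5], [0, 2, 4, 6, 7, 8, 9]], sizes [1, 1, 1, 7].
The number of connected components (and the multiset of component sizes) is an isomorphism invariant — an isomorphism maps each component of G1 bijectively onto a component of G2. Since G1 has 1 component(s) and G2 has 4, they cannot be isomorphic.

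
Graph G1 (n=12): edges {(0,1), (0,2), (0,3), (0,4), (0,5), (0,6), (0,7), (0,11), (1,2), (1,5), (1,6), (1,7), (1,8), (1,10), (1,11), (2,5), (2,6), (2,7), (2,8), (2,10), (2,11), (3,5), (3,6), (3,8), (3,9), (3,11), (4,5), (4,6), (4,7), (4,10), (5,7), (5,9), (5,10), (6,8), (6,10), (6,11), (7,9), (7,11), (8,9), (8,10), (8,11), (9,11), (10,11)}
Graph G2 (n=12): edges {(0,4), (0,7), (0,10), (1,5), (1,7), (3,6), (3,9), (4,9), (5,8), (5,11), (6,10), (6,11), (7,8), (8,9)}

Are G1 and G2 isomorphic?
No, not isomorphic

The graphs are NOT isomorphic.

Degrees in G1: deg(0)=8, deg(1)=8, deg(2)=8, deg(3)=6, deg(4)=5, deg(5)=8, deg(6)=8, deg(7)=7, deg(8)=7, deg(9)=5, deg(10)=7, deg(11)=9.
Sorted degree sequence of G1: [9, 8, 8, 8, 8, 8, 7, 7, 7, 6, 5, 5].
Degrees in G2: deg(0)=3, deg(1)=2, deg(2)=0, deg(3)=2, deg(4)=2, deg(5)=3, deg(6)=3, deg(7)=3, deg(8)=3, deg(9)=3, deg(10)=2, deg(11)=2.
Sorted degree sequence of G2: [3, 3, 3, 3, 3, 3, 2, 2, 2, 2, 2, 0].
The (sorted) degree sequence is an isomorphism invariant, so since G1 and G2 have different degree sequences they cannot be isomorphic.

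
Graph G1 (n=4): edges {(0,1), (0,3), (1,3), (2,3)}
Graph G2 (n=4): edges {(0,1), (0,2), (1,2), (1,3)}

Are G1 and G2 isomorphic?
Yes, isomorphic

The graphs are isomorphic.
One valid mapping φ: V(G1) → V(G2): 0→2, 1→0, 2→3, 3→1

Verify φ preserves adjacency — for each edge of G1, its image is an edge of G2:
  (0,1) → (φ(0),φ(1)) = (0,2) ∈ E(G2) ✓
  (0,3) → (φ(0),φ(3)) = (1,2) ∈ E(G2) ✓
  (1,3) → (φ(1),φ(3)) = (0,1) ∈ E(G2) ✓
  (2,3) → (φ(2),φ(3)) = (1,3) ∈ E(G2) ✓
All 4 edges of G1 map to edges of G2, and |E(G1)| = |E(G2)| = 4, so φ is a bijection on edges as well as vertices. Hence G1 ≅ G2.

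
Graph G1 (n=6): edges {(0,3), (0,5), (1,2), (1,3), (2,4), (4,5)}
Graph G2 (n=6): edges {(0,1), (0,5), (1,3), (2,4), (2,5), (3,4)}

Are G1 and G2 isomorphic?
Yes, isomorphic

The graphs are isomorphic.
One valid mapping φ: V(G1) → V(G2): 0→1, 1→5, 2→2, 3→0, 4→4, 5→3

Verify φ preserves adjacency — for each edge of G1, its image is an edge of G2:
  (0,3) → (φ(0),φ(3)) = (0,1) ∈ E(G2) ✓
  (0,5) → (φ(0),φ(5)) = (1,3) ∈ E(G2) ✓
  (1,2) → (φ(1),φ(2)) = (2,5) ∈ E(G2) ✓
  (1,3) → (φ(1),φ(3)) = (0,5) ∈ E(G2) ✓
  (2,4) → (φ(2),φ(4)) = (2,4) ∈ E(G2) ✓
  (4,5) → (φ(4),φ(5)) = (3,4) ∈ E(G2) ✓
All 6 edges of G1 map to edges of G2, and |E(G1)| = |E(G2)| = 6, so φ is a bijection on edges as well as vertices. Hence G1 ≅ G2.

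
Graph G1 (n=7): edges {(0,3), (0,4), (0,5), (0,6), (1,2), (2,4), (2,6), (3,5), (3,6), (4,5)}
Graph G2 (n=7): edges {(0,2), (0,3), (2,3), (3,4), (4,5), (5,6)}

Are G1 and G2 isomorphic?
No, not isomorphic

The graphs are NOT isomorphic.

Counting triangles (3-cliques): G1 has 3, G2 has 1.
Triangle count is an isomorphism invariant, so differing triangle counts rule out isomorphism.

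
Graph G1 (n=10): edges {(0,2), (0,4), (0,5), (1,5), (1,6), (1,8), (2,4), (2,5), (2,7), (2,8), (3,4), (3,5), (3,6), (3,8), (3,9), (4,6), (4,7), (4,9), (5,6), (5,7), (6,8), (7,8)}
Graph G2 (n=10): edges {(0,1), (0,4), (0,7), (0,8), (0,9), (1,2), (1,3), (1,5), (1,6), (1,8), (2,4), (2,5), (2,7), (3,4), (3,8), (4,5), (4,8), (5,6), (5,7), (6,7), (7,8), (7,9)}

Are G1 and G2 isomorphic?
Yes, isomorphic

The graphs are isomorphic.
One valid mapping φ: V(G1) → V(G2): 0→6, 1→3, 2→5, 3→0, 4→7, 5→1, 6→8, 7→2, 8→4, 9→9

Verify φ preserves adjacency — for each edge of G1, its image is an edge of G2:
  (0,2) → (φ(0),φ(2)) = (5,6) ∈ E(G2) ✓
  (0,4) → (φ(0),φ(4)) = (6,7) ∈ E(G2) ✓
  (0,5) → (φ(0),φ(5)) = (1,6) ∈ E(G2) ✓
  (1,5) → (φ(1),φ(5)) = (1,3) ∈ E(G2) ✓
  (1,6) → (φ(1),φ(6)) = (3,8) ∈ E(G2) ✓
  (1,8) → (φ(1),φ(8)) = (3,4) ∈ E(G2) ✓
  (2,4) → (φ(2),φ(4)) = (5,7) ∈ E(G2) ✓
  (2,5) → (φ(2),φ(5)) = (1,5) ∈ E(G2) ✓
  (2,7) → (φ(2),φ(7)) = (2,5) ∈ E(G2) ✓
  (2,8) → (φ(2),φ(8)) = (4,5) ∈ E(G2) ✓
  (3,4) → (φ(3),φ(4)) = (0,7) ∈ E(G2) ✓
  (3,5) → (φ(3),φ(5)) = (0,1) ∈ E(G2) ✓
  (3,6) → (φ(3),φ(6)) = (0,8) ∈ E(G2) ✓
  (3,8) → (φ(3),φ(8)) = (0,4) ∈ E(G2) ✓
  (3,9) → (φ(3),φ(9)) = (0,9) ∈ E(G2) ✓
  (4,6) → (φ(4),φ(6)) = (7,8) ∈ E(G2) ✓
  (4,7) → (φ(4),φ(7)) = (2,7) ∈ E(G2) ✓
  (4,9) → (φ(4),φ(9)) = (7,9) ∈ E(G2) ✓
  (5,6) → (φ(5),φ(6)) = (1,8) ∈ E(G2) ✓
  (5,7) → (φ(5),φ(7)) = (1,2) ∈ E(G2) ✓
  (6,8) → (φ(6),φ(8)) = (4,8) ∈ E(G2) ✓
  (7,8) → (φ(7),φ(8)) = (2,4) ∈ E(G2) ✓
All 22 edges of G1 map to edges of G2, and |E(G1)| = |E(G2)| = 22, so φ is a bijection on edges as well as vertices. Hence G1 ≅ G2.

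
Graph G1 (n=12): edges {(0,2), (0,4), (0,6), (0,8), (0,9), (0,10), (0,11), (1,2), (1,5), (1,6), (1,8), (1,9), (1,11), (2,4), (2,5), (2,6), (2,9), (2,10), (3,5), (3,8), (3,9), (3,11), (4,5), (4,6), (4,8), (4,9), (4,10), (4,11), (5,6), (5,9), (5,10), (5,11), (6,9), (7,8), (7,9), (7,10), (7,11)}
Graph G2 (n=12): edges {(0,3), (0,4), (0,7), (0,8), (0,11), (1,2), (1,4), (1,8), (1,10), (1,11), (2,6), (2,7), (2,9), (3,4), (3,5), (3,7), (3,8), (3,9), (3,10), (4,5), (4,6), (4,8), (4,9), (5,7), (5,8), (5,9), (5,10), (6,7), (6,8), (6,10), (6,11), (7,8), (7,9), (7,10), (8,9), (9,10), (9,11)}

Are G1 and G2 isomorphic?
Yes, isomorphic

The graphs are isomorphic.
One valid mapping φ: V(G1) → V(G2): 0→4, 1→10, 2→3, 3→2, 4→8, 5→7, 6→5, 7→11, 8→1, 9→9, 10→0, 11→6

Verify φ preserves adjacency — for each edge of G1, its image is an edge of G2:
  (0,2) → (φ(0),φ(2)) = (3,4) ∈ E(G2) ✓
  (0,4) → (φ(0),φ(4)) = (4,8) ∈ E(G2) ✓
  (0,6) → (φ(0),φ(6)) = (4,5) ∈ E(G2) ✓
  (0,8) → (φ(0),φ(8)) = (1,4) ∈ E(G2) ✓
  (0,9) → (φ(0),φ(9)) = (4,9) ∈ E(G2) ✓
  (0,10) → (φ(0),φ(10)) = (0,4) ∈ E(G2) ✓
  (0,11) → (φ(0),φ(11)) = (4,6) ∈ E(G2) ✓
  (1,2) → (φ(1),φ(2)) = (3,10) ∈ E(G2) ✓
  (1,5) → (φ(1),φ(5)) = (7,10) ∈ E(G2) ✓
  (1,6) → (φ(1),φ(6)) = (5,10) ∈ E(G2) ✓
  (1,8) → (φ(1),φ(8)) = (1,10) ∈ E(G2) ✓
  (1,9) → (φ(1),φ(9)) = (9,10) ∈ E(G2) ✓
  (1,11) → (φ(1),φ(11)) = (6,10) ∈ E(G2) ✓
  (2,4) → (φ(2),φ(4)) = (3,8) ∈ E(G2) ✓
  (2,5) → (φ(2),φ(5)) = (3,7) ∈ E(G2) ✓
  (2,6) → (φ(2),φ(6)) = (3,5) ∈ E(G2) ✓
  (2,9) → (φ(2),φ(9)) = (3,9) ∈ E(G2) ✓
  (2,10) → (φ(2),φ(10)) = (0,3) ∈ E(G2) ✓
  (3,5) → (φ(3),φ(5)) = (2,7) ∈ E(G2) ✓
  (3,8) → (φ(3),φ(8)) = (1,2) ∈ E(G2) ✓
  (3,9) → (φ(3),φ(9)) = (2,9) ∈ E(G2) ✓
  (3,11) → (φ(3),φ(11)) = (2,6) ∈ E(G2) ✓
  (4,5) → (φ(4),φ(5)) = (7,8) ∈ E(G2) ✓
  (4,6) → (φ(4),φ(6)) = (5,8) ∈ E(G2) ✓
  (4,8) → (φ(4),φ(8)) = (1,8) ∈ E(G2) ✓
  (4,9) → (φ(4),φ(9)) = (8,9) ∈ E(G2) ✓
  (4,10) → (φ(4),φ(10)) = (0,8) ∈ E(G2) ✓
  (4,11) → (φ(4),φ(11)) = (6,8) ∈ E(G2) ✓
  (5,6) → (φ(5),φ(6)) = (5,7) ∈ E(G2) ✓
  (5,9) → (φ(5),φ(9)) = (7,9) ∈ E(G2) ✓
  (5,10) → (φ(5),φ(10)) = (0,7) ∈ E(G2) ✓
  (5,11) → (φ(5),φ(11)) = (6,7) ∈ E(G2) ✓
  (6,9) → (φ(6),φ(9)) = (5,9) ∈ E(G2) ✓
  (7,8) → (φ(7),φ(8)) = (1,11) ∈ E(G2) ✓
  (7,9) → (φ(7),φ(9)) = (9,11) ∈ E(G2) ✓
  (7,10) → (φ(7),φ(10)) = (0,11) ∈ E(G2) ✓
  (7,11) → (φ(7),φ(11)) = (6,11) ∈ E(G2) ✓
All 37 edges of G1 map to edges of G2, and |E(G1)| = |E(G2)| = 37, so φ is a bijection on edges as well as vertices. Hence G1 ≅ G2.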